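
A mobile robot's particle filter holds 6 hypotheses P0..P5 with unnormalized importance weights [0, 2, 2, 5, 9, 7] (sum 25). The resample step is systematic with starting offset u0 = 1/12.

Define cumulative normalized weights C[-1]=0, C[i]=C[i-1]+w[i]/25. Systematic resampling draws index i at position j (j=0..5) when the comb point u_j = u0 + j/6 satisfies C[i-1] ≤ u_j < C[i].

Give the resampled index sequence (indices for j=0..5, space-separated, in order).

C = [0, 2/25, 4/25, 9/25, 18/25, 1]
j=0: u_0=1/12 ∈ [2/25, 4/25) → index 2
j=1: u_1=1/4 ∈ [4/25, 9/25) → index 3
j=2: u_2=5/12 ∈ [9/25, 18/25) → index 4
j=3: u_3=7/12 ∈ [9/25, 18/25) → index 4
j=4: u_4=3/4 ∈ [18/25, 1) → index 5
j=5: u_5=11/12 ∈ [18/25, 1) → index 5

2 3 4 4 5 5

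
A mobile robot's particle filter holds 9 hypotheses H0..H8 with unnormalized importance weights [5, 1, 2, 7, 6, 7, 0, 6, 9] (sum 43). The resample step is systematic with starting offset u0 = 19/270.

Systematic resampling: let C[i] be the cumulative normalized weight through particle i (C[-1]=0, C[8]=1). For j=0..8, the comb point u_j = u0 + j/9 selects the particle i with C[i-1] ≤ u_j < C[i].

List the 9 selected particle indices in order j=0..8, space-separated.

0 2 3 4 5 5 7 8 8

C = [5/43, 6/43, 8/43, 15/43, 21/43, 28/43, 28/43, 34/43, 1]
j=0: u_0=19/270 ∈ [0, 5/43) → index 0
j=1: u_1=49/270 ∈ [6/43, 8/43) → index 2
j=2: u_2=79/270 ∈ [8/43, 15/43) → index 3
j=3: u_3=109/270 ∈ [15/43, 21/43) → index 4
j=4: u_4=139/270 ∈ [21/43, 28/43) → index 5
j=5: u_5=169/270 ∈ [21/43, 28/43) → index 5
j=6: u_6=199/270 ∈ [28/43, 34/43) → index 7
j=7: u_7=229/270 ∈ [34/43, 1) → index 8
j=8: u_8=259/270 ∈ [34/43, 1) → index 8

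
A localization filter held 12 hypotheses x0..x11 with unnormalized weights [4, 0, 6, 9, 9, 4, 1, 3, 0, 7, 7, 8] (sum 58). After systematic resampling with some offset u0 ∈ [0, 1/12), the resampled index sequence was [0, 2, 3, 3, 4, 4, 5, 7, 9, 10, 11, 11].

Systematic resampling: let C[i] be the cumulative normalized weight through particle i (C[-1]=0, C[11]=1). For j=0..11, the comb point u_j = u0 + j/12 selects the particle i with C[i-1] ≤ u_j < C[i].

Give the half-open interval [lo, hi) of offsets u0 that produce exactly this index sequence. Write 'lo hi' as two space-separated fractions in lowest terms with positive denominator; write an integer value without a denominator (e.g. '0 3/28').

5/174 13/348

C = [2/29, 2/29, 5/29, 19/58, 14/29, 16/29, 33/58, 18/29, 18/29, 43/58, 25/29, 1]
j=0 picked index 0: u0 ∈ [0, 2/29)
j=1 picked index 2: u0 ∈ [-5/348, 31/348)
j=2 picked index 3: u0 ∈ [1/174, 14/87)
j=3 picked index 3: u0 ∈ [-9/116, 9/116)
j=4 picked index 4: u0 ∈ [-1/174, 13/87)
j=5 picked index 4: u0 ∈ [-31/348, 23/348)
j=6 picked index 5: u0 ∈ [-1/58, 3/58)
j=7 picked index 7: u0 ∈ [-5/348, 13/348)
j=8 picked index 9: u0 ∈ [-4/87, 13/174)
j=9 picked index 10: u0 ∈ [-1/116, 13/116)
j=10 picked index 11: u0 ∈ [5/174, 1/6)
j=11 picked index 11: u0 ∈ [-19/348, 1/12)
intersection: [5/174, 13/348)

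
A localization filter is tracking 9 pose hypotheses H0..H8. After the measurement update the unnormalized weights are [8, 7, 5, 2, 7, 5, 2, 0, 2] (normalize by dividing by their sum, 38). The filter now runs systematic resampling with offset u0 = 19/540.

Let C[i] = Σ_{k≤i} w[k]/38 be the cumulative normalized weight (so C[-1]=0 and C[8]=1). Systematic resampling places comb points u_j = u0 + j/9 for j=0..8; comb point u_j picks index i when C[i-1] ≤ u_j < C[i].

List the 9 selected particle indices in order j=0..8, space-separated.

0 0 1 1 2 4 4 5 6

C = [4/19, 15/38, 10/19, 11/19, 29/38, 17/19, 18/19, 18/19, 1]
j=0: u_0=19/540 ∈ [0, 4/19) → index 0
j=1: u_1=79/540 ∈ [0, 4/19) → index 0
j=2: u_2=139/540 ∈ [4/19, 15/38) → index 1
j=3: u_3=199/540 ∈ [4/19, 15/38) → index 1
j=4: u_4=259/540 ∈ [15/38, 10/19) → index 2
j=5: u_5=319/540 ∈ [11/19, 29/38) → index 4
j=6: u_6=379/540 ∈ [11/19, 29/38) → index 4
j=7: u_7=439/540 ∈ [29/38, 17/19) → index 5
j=8: u_8=499/540 ∈ [17/19, 18/19) → index 6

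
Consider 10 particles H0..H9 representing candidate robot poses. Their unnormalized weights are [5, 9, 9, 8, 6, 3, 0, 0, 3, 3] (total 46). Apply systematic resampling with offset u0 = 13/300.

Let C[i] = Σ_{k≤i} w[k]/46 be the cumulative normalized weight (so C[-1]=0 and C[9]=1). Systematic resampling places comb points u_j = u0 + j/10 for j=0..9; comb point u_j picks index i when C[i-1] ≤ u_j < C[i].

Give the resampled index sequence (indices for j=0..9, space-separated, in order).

C = [5/46, 7/23, 1/2, 31/46, 37/46, 20/23, 20/23, 20/23, 43/46, 1]
j=0: u_0=13/300 ∈ [0, 5/46) → index 0
j=1: u_1=43/300 ∈ [5/46, 7/23) → index 1
j=2: u_2=73/300 ∈ [5/46, 7/23) → index 1
j=3: u_3=103/300 ∈ [7/23, 1/2) → index 2
j=4: u_4=133/300 ∈ [7/23, 1/2) → index 2
j=5: u_5=163/300 ∈ [1/2, 31/46) → index 3
j=6: u_6=193/300 ∈ [1/2, 31/46) → index 3
j=7: u_7=223/300 ∈ [31/46, 37/46) → index 4
j=8: u_8=253/300 ∈ [37/46, 20/23) → index 5
j=9: u_9=283/300 ∈ [43/46, 1) → index 9

0 1 1 2 2 3 3 4 5 9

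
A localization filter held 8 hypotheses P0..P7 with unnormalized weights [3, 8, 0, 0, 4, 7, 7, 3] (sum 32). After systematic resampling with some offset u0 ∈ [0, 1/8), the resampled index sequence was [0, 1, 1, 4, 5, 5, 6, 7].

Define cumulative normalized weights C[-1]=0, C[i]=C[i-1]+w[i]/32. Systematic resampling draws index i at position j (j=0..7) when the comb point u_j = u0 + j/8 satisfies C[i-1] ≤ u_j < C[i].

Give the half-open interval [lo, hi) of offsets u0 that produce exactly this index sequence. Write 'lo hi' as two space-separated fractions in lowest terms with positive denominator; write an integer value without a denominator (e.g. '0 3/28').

C = [3/32, 11/32, 11/32, 11/32, 15/32, 11/16, 29/32, 1]
j=0 picked index 0: u0 ∈ [0, 3/32)
j=1 picked index 1: u0 ∈ [-1/32, 7/32)
j=2 picked index 1: u0 ∈ [-5/32, 3/32)
j=3 picked index 4: u0 ∈ [-1/32, 3/32)
j=4 picked index 5: u0 ∈ [-1/32, 3/16)
j=5 picked index 5: u0 ∈ [-5/32, 1/16)
j=6 picked index 6: u0 ∈ [-1/16, 5/32)
j=7 picked index 7: u0 ∈ [1/32, 1/8)
intersection: [1/32, 1/16)

1/32 1/16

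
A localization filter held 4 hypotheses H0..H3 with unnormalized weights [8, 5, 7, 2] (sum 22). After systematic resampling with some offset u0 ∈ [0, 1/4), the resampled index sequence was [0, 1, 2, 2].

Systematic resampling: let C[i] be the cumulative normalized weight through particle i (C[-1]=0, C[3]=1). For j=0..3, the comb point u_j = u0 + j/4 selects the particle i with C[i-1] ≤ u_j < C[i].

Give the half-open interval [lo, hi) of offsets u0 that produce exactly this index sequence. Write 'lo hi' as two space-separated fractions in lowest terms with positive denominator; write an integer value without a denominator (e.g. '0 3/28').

C = [4/11, 13/22, 10/11, 1]
j=0 picked index 0: u0 ∈ [0, 4/11)
j=1 picked index 1: u0 ∈ [5/44, 15/44)
j=2 picked index 2: u0 ∈ [1/11, 9/22)
j=3 picked index 2: u0 ∈ [-7/44, 7/44)
intersection: [5/44, 7/44)

5/44 7/44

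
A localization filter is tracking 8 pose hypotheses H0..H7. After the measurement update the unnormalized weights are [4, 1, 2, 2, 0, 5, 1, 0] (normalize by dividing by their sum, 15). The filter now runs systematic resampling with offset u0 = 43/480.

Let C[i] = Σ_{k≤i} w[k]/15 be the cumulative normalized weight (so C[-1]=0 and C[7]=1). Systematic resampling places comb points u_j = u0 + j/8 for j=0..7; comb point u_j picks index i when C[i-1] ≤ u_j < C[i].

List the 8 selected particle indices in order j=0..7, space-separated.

C = [4/15, 1/3, 7/15, 3/5, 3/5, 14/15, 1, 1]
j=0: u_0=43/480 ∈ [0, 4/15) → index 0
j=1: u_1=103/480 ∈ [0, 4/15) → index 0
j=2: u_2=163/480 ∈ [1/3, 7/15) → index 2
j=3: u_3=223/480 ∈ [1/3, 7/15) → index 2
j=4: u_4=283/480 ∈ [7/15, 3/5) → index 3
j=5: u_5=343/480 ∈ [3/5, 14/15) → index 5
j=6: u_6=403/480 ∈ [3/5, 14/15) → index 5
j=7: u_7=463/480 ∈ [14/15, 1) → index 6

0 0 2 2 3 5 5 6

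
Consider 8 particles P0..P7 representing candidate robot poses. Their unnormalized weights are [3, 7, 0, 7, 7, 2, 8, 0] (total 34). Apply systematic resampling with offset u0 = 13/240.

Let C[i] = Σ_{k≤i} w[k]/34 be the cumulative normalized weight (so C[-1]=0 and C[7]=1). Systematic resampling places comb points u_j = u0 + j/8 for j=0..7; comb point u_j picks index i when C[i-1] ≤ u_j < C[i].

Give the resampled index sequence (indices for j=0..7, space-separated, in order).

C = [3/34, 5/17, 5/17, 1/2, 12/17, 13/17, 1, 1]
j=0: u_0=13/240 ∈ [0, 3/34) → index 0
j=1: u_1=43/240 ∈ [3/34, 5/17) → index 1
j=2: u_2=73/240 ∈ [5/17, 1/2) → index 3
j=3: u_3=103/240 ∈ [5/17, 1/2) → index 3
j=4: u_4=133/240 ∈ [1/2, 12/17) → index 4
j=5: u_5=163/240 ∈ [1/2, 12/17) → index 4
j=6: u_6=193/240 ∈ [13/17, 1) → index 6
j=7: u_7=223/240 ∈ [13/17, 1) → index 6

0 1 3 3 4 4 6 6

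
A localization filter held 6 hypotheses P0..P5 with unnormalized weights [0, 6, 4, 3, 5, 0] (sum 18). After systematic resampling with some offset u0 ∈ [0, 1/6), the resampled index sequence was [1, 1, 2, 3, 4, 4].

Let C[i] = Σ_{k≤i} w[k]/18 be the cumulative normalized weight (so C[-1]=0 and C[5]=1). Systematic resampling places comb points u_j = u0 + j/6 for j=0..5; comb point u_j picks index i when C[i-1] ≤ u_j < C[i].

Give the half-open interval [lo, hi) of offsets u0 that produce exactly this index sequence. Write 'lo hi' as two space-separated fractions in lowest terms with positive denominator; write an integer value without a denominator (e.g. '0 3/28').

C = [0, 1/3, 5/9, 13/18, 1, 1]
j=0 picked index 1: u0 ∈ [0, 1/3)
j=1 picked index 1: u0 ∈ [-1/6, 1/6)
j=2 picked index 2: u0 ∈ [0, 2/9)
j=3 picked index 3: u0 ∈ [1/18, 2/9)
j=4 picked index 4: u0 ∈ [1/18, 1/3)
j=5 picked index 4: u0 ∈ [-1/9, 1/6)
intersection: [1/18, 1/6)

1/18 1/6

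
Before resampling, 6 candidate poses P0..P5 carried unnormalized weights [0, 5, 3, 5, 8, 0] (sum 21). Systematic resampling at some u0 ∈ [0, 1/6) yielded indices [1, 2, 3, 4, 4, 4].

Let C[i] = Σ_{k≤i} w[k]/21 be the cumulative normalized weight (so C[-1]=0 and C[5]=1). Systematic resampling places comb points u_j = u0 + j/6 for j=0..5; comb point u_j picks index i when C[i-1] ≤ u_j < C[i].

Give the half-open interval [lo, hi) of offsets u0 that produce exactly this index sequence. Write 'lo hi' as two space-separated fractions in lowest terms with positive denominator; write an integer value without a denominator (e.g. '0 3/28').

5/42 1/6

C = [0, 5/21, 8/21, 13/21, 1, 1]
j=0 picked index 1: u0 ∈ [0, 5/21)
j=1 picked index 2: u0 ∈ [1/14, 3/14)
j=2 picked index 3: u0 ∈ [1/21, 2/7)
j=3 picked index 4: u0 ∈ [5/42, 1/2)
j=4 picked index 4: u0 ∈ [-1/21, 1/3)
j=5 picked index 4: u0 ∈ [-3/14, 1/6)
intersection: [5/42, 1/6)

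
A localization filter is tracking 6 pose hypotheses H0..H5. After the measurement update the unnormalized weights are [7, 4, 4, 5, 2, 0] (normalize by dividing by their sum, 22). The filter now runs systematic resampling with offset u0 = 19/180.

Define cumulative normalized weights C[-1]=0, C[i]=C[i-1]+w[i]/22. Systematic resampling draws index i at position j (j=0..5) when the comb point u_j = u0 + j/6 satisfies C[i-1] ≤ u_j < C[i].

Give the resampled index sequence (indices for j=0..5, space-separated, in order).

C = [7/22, 1/2, 15/22, 10/11, 1, 1]
j=0: u_0=19/180 ∈ [0, 7/22) → index 0
j=1: u_1=49/180 ∈ [0, 7/22) → index 0
j=2: u_2=79/180 ∈ [7/22, 1/2) → index 1
j=3: u_3=109/180 ∈ [1/2, 15/22) → index 2
j=4: u_4=139/180 ∈ [15/22, 10/11) → index 3
j=5: u_5=169/180 ∈ [10/11, 1) → index 4

0 0 1 2 3 4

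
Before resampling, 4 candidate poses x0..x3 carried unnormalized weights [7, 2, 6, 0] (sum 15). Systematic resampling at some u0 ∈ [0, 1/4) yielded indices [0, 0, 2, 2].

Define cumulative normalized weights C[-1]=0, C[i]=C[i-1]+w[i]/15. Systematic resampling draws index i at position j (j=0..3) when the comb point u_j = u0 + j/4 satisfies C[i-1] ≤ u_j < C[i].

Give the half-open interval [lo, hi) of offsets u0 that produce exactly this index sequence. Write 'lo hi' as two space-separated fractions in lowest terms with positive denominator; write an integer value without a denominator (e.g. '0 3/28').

1/10 13/60

C = [7/15, 3/5, 1, 1]
j=0 picked index 0: u0 ∈ [0, 7/15)
j=1 picked index 0: u0 ∈ [-1/4, 13/60)
j=2 picked index 2: u0 ∈ [1/10, 1/2)
j=3 picked index 2: u0 ∈ [-3/20, 1/4)
intersection: [1/10, 13/60)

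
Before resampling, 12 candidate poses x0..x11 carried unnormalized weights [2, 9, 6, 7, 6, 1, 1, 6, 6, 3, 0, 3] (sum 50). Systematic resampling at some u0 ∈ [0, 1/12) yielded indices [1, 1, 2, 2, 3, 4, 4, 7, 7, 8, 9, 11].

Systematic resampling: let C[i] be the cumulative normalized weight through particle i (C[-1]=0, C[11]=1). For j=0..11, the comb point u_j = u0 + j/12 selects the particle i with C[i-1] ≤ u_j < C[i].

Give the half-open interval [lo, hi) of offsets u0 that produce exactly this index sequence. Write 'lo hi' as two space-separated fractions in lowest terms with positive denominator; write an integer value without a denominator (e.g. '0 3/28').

C = [1/25, 11/50, 17/50, 12/25, 3/5, 31/50, 16/25, 19/25, 22/25, 47/50, 47/50, 1]
j=0 picked index 1: u0 ∈ [1/25, 11/50)
j=1 picked index 1: u0 ∈ [-13/300, 41/300)
j=2 picked index 2: u0 ∈ [4/75, 13/75)
j=3 picked index 2: u0 ∈ [-3/100, 9/100)
j=4 picked index 3: u0 ∈ [1/150, 11/75)
j=5 picked index 4: u0 ∈ [19/300, 11/60)
j=6 picked index 4: u0 ∈ [-1/50, 1/10)
j=7 picked index 7: u0 ∈ [17/300, 53/300)
j=8 picked index 7: u0 ∈ [-2/75, 7/75)
j=9 picked index 8: u0 ∈ [1/100, 13/100)
j=10 picked index 9: u0 ∈ [7/150, 8/75)
j=11 picked index 11: u0 ∈ [7/300, 1/12)
intersection: [19/300, 1/12)

19/300 1/12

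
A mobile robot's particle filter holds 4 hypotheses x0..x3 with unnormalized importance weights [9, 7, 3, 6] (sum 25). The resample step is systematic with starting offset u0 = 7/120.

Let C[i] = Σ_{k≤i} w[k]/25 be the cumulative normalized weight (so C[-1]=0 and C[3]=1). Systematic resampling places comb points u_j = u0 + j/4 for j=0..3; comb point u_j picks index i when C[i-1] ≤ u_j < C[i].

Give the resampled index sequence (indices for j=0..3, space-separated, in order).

C = [9/25, 16/25, 19/25, 1]
j=0: u_0=7/120 ∈ [0, 9/25) → index 0
j=1: u_1=37/120 ∈ [0, 9/25) → index 0
j=2: u_2=67/120 ∈ [9/25, 16/25) → index 1
j=3: u_3=97/120 ∈ [19/25, 1) → index 3

0 0 1 3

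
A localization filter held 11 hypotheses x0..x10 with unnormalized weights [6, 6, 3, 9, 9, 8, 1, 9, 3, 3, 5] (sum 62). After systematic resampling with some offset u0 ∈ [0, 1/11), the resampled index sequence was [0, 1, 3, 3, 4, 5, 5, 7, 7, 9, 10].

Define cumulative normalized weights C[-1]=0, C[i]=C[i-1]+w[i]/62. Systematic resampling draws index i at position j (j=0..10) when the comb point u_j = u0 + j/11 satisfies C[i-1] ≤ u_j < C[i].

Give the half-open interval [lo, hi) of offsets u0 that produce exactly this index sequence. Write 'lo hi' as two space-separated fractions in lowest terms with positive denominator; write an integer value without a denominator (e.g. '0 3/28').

53/682 1/11

C = [3/31, 6/31, 15/62, 12/31, 33/62, 41/62, 21/31, 51/62, 27/31, 57/62, 1]
j=0 picked index 0: u0 ∈ [0, 3/31)
j=1 picked index 1: u0 ∈ [2/341, 35/341)
j=2 picked index 3: u0 ∈ [41/682, 70/341)
j=3 picked index 3: u0 ∈ [-21/682, 39/341)
j=4 picked index 4: u0 ∈ [8/341, 115/682)
j=5 picked index 5: u0 ∈ [53/682, 141/682)
j=6 picked index 5: u0 ∈ [-9/682, 79/682)
j=7 picked index 7: u0 ∈ [14/341, 127/682)
j=8 picked index 7: u0 ∈ [-17/341, 65/682)
j=9 picked index 9: u0 ∈ [18/341, 69/682)
j=10 picked index 10: u0 ∈ [7/682, 1/11)
intersection: [53/682, 1/11)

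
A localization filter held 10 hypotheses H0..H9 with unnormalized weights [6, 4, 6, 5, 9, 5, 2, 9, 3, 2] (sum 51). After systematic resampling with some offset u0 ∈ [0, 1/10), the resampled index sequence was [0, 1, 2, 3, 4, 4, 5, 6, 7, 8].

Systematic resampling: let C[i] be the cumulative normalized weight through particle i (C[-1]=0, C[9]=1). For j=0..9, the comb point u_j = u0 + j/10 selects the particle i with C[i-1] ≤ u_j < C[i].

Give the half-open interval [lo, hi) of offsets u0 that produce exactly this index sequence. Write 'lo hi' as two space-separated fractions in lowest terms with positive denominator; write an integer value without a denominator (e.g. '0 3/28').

C = [2/17, 10/51, 16/51, 7/17, 10/17, 35/51, 37/51, 46/51, 49/51, 1]
j=0 picked index 0: u0 ∈ [0, 2/17)
j=1 picked index 1: u0 ∈ [3/170, 49/510)
j=2 picked index 2: u0 ∈ [-1/255, 29/255)
j=3 picked index 3: u0 ∈ [7/510, 19/170)
j=4 picked index 4: u0 ∈ [1/85, 16/85)
j=5 picked index 4: u0 ∈ [-3/34, 3/34)
j=6 picked index 5: u0 ∈ [-1/85, 22/255)
j=7 picked index 6: u0 ∈ [-7/510, 13/510)
j=8 picked index 7: u0 ∈ [-19/255, 26/255)
j=9 picked index 8: u0 ∈ [1/510, 31/510)
intersection: [3/170, 13/510)

3/170 13/510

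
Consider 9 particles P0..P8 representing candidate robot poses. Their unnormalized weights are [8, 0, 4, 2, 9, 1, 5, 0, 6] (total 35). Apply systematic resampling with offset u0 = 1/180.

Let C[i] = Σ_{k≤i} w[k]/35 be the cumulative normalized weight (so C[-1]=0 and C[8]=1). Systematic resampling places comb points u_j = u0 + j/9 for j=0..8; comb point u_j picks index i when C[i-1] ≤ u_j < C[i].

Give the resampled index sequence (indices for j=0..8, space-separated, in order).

0 0 0 2 4 4 5 6 8

C = [8/35, 8/35, 12/35, 2/5, 23/35, 24/35, 29/35, 29/35, 1]
j=0: u_0=1/180 ∈ [0, 8/35) → index 0
j=1: u_1=7/60 ∈ [0, 8/35) → index 0
j=2: u_2=41/180 ∈ [0, 8/35) → index 0
j=3: u_3=61/180 ∈ [8/35, 12/35) → index 2
j=4: u_4=9/20 ∈ [2/5, 23/35) → index 4
j=5: u_5=101/180 ∈ [2/5, 23/35) → index 4
j=6: u_6=121/180 ∈ [23/35, 24/35) → index 5
j=7: u_7=47/60 ∈ [24/35, 29/35) → index 6
j=8: u_8=161/180 ∈ [29/35, 1) → index 8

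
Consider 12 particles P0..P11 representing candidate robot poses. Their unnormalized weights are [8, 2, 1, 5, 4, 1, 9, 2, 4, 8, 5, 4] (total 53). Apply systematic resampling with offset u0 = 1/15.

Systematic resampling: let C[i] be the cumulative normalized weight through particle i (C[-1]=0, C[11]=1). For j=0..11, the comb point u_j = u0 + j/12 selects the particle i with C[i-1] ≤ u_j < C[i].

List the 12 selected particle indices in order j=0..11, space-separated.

0 0 3 4 6 6 7 8 9 9 10 11

C = [8/53, 10/53, 11/53, 16/53, 20/53, 21/53, 30/53, 32/53, 36/53, 44/53, 49/53, 1]
j=0: u_0=1/15 ∈ [0, 8/53) → index 0
j=1: u_1=3/20 ∈ [0, 8/53) → index 0
j=2: u_2=7/30 ∈ [11/53, 16/53) → index 3
j=3: u_3=19/60 ∈ [16/53, 20/53) → index 4
j=4: u_4=2/5 ∈ [21/53, 30/53) → index 6
j=5: u_5=29/60 ∈ [21/53, 30/53) → index 6
j=6: u_6=17/30 ∈ [30/53, 32/53) → index 7
j=7: u_7=13/20 ∈ [32/53, 36/53) → index 8
j=8: u_8=11/15 ∈ [36/53, 44/53) → index 9
j=9: u_9=49/60 ∈ [36/53, 44/53) → index 9
j=10: u_10=9/10 ∈ [44/53, 49/53) → index 10
j=11: u_11=59/60 ∈ [49/53, 1) → index 11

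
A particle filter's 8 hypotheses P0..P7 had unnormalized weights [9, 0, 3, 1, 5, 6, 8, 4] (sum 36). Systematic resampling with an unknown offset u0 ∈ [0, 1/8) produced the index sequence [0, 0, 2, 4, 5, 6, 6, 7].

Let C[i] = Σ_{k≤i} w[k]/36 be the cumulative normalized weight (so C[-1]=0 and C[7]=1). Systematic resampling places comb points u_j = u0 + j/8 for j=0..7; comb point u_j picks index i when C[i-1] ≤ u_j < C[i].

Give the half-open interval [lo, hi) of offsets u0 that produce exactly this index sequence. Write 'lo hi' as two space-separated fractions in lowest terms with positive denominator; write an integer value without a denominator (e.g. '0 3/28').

C = [1/4, 1/4, 1/3, 13/36, 1/2, 2/3, 8/9, 1]
j=0 picked index 0: u0 ∈ [0, 1/4)
j=1 picked index 0: u0 ∈ [-1/8, 1/8)
j=2 picked index 2: u0 ∈ [0, 1/12)
j=3 picked index 4: u0 ∈ [-1/72, 1/8)
j=4 picked index 5: u0 ∈ [0, 1/6)
j=5 picked index 6: u0 ∈ [1/24, 19/72)
j=6 picked index 6: u0 ∈ [-1/12, 5/36)
j=7 picked index 7: u0 ∈ [1/72, 1/8)
intersection: [1/24, 1/12)

1/24 1/12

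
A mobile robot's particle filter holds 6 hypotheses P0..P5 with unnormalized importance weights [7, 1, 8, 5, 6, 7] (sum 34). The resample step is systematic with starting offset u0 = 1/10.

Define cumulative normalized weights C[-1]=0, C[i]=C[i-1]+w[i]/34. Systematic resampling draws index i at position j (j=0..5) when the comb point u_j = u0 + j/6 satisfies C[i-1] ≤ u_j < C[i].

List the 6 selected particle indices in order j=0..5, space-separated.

0 2 2 3 4 5

C = [7/34, 4/17, 8/17, 21/34, 27/34, 1]
j=0: u_0=1/10 ∈ [0, 7/34) → index 0
j=1: u_1=4/15 ∈ [4/17, 8/17) → index 2
j=2: u_2=13/30 ∈ [4/17, 8/17) → index 2
j=3: u_3=3/5 ∈ [8/17, 21/34) → index 3
j=4: u_4=23/30 ∈ [21/34, 27/34) → index 4
j=5: u_5=14/15 ∈ [27/34, 1) → index 5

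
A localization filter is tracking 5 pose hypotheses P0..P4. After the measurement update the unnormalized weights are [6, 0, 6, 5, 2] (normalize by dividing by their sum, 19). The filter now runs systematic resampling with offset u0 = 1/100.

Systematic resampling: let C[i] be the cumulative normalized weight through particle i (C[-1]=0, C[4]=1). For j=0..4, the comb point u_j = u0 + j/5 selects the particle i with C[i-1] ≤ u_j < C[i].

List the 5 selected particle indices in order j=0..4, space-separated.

C = [6/19, 6/19, 12/19, 17/19, 1]
j=0: u_0=1/100 ∈ [0, 6/19) → index 0
j=1: u_1=21/100 ∈ [0, 6/19) → index 0
j=2: u_2=41/100 ∈ [6/19, 12/19) → index 2
j=3: u_3=61/100 ∈ [6/19, 12/19) → index 2
j=4: u_4=81/100 ∈ [12/19, 17/19) → index 3

0 0 2 2 3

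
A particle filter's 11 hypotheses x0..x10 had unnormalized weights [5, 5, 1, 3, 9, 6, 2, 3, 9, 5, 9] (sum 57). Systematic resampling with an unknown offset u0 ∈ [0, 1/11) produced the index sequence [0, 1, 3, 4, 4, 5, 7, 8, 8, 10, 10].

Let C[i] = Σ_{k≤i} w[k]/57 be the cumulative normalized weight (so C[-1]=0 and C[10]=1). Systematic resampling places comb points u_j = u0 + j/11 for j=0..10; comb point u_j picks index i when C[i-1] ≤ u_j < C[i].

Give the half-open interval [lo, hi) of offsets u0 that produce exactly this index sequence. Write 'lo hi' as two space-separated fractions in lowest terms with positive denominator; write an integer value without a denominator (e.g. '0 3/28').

5/209 17/627

C = [5/57, 10/57, 11/57, 14/57, 23/57, 29/57, 31/57, 34/57, 43/57, 16/19, 1]
j=0 picked index 0: u0 ∈ [0, 5/57)
j=1 picked index 1: u0 ∈ [-2/627, 53/627)
j=2 picked index 3: u0 ∈ [7/627, 40/627)
j=3 picked index 4: u0 ∈ [-17/627, 82/627)
j=4 picked index 4: u0 ∈ [-74/627, 25/627)
j=5 picked index 5: u0 ∈ [-32/627, 34/627)
j=6 picked index 7: u0 ∈ [-1/627, 32/627)
j=7 picked index 8: u0 ∈ [-25/627, 74/627)
j=8 picked index 8: u0 ∈ [-82/627, 17/627)
j=9 picked index 10: u0 ∈ [5/209, 2/11)
j=10 picked index 10: u0 ∈ [-14/209, 1/11)
intersection: [5/209, 17/627)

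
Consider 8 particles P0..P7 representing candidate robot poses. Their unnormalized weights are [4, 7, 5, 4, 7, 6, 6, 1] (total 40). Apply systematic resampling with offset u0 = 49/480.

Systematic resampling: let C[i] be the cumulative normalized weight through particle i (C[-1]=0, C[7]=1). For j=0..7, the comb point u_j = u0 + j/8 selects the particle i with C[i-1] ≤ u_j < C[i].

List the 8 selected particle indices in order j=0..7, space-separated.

1 1 2 3 4 5 6 7

C = [1/10, 11/40, 2/5, 1/2, 27/40, 33/40, 39/40, 1]
j=0: u_0=49/480 ∈ [1/10, 11/40) → index 1
j=1: u_1=109/480 ∈ [1/10, 11/40) → index 1
j=2: u_2=169/480 ∈ [11/40, 2/5) → index 2
j=3: u_3=229/480 ∈ [2/5, 1/2) → index 3
j=4: u_4=289/480 ∈ [1/2, 27/40) → index 4
j=5: u_5=349/480 ∈ [27/40, 33/40) → index 5
j=6: u_6=409/480 ∈ [33/40, 39/40) → index 6
j=7: u_7=469/480 ∈ [39/40, 1) → index 7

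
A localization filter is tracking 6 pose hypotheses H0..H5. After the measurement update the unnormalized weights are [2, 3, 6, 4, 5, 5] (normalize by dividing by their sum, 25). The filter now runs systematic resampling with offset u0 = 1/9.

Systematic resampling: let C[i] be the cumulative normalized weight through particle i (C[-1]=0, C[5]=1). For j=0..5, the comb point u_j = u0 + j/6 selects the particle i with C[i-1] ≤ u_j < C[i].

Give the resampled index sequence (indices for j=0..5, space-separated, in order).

C = [2/25, 1/5, 11/25, 3/5, 4/5, 1]
j=0: u_0=1/9 ∈ [2/25, 1/5) → index 1
j=1: u_1=5/18 ∈ [1/5, 11/25) → index 2
j=2: u_2=4/9 ∈ [11/25, 3/5) → index 3
j=3: u_3=11/18 ∈ [3/5, 4/5) → index 4
j=4: u_4=7/9 ∈ [3/5, 4/5) → index 4
j=5: u_5=17/18 ∈ [4/5, 1) → index 5

1 2 3 4 4 5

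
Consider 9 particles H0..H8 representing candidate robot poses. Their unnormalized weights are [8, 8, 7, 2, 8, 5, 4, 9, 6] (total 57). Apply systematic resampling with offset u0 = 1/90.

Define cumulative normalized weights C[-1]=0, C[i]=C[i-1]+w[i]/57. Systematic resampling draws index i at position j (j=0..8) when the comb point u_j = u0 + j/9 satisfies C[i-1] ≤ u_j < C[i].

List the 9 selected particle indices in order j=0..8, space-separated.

0 0 1 2 4 4 6 7 8

C = [8/57, 16/57, 23/57, 25/57, 11/19, 2/3, 14/19, 17/19, 1]
j=0: u_0=1/90 ∈ [0, 8/57) → index 0
j=1: u_1=11/90 ∈ [0, 8/57) → index 0
j=2: u_2=7/30 ∈ [8/57, 16/57) → index 1
j=3: u_3=31/90 ∈ [16/57, 23/57) → index 2
j=4: u_4=41/90 ∈ [25/57, 11/19) → index 4
j=5: u_5=17/30 ∈ [25/57, 11/19) → index 4
j=6: u_6=61/90 ∈ [2/3, 14/19) → index 6
j=7: u_7=71/90 ∈ [14/19, 17/19) → index 7
j=8: u_8=9/10 ∈ [17/19, 1) → index 8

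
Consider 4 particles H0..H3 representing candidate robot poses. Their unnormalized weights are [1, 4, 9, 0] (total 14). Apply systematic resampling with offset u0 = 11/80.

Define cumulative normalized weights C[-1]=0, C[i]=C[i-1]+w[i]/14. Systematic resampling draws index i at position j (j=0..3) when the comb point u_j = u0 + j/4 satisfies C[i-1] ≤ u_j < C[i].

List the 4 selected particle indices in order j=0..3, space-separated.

1 2 2 2

C = [1/14, 5/14, 1, 1]
j=0: u_0=11/80 ∈ [1/14, 5/14) → index 1
j=1: u_1=31/80 ∈ [5/14, 1) → index 2
j=2: u_2=51/80 ∈ [5/14, 1) → index 2
j=3: u_3=71/80 ∈ [5/14, 1) → index 2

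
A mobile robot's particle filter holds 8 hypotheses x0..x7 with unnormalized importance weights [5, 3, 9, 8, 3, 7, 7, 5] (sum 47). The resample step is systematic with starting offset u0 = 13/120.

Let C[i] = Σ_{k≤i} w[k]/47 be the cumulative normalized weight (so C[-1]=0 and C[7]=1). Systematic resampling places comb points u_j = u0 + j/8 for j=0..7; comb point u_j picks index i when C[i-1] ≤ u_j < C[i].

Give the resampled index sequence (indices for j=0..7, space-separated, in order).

C = [5/47, 8/47, 17/47, 25/47, 28/47, 35/47, 42/47, 1]
j=0: u_0=13/120 ∈ [5/47, 8/47) → index 1
j=1: u_1=7/30 ∈ [8/47, 17/47) → index 2
j=2: u_2=43/120 ∈ [8/47, 17/47) → index 2
j=3: u_3=29/60 ∈ [17/47, 25/47) → index 3
j=4: u_4=73/120 ∈ [28/47, 35/47) → index 5
j=5: u_5=11/15 ∈ [28/47, 35/47) → index 5
j=6: u_6=103/120 ∈ [35/47, 42/47) → index 6
j=7: u_7=59/60 ∈ [42/47, 1) → index 7

1 2 2 3 5 5 6 7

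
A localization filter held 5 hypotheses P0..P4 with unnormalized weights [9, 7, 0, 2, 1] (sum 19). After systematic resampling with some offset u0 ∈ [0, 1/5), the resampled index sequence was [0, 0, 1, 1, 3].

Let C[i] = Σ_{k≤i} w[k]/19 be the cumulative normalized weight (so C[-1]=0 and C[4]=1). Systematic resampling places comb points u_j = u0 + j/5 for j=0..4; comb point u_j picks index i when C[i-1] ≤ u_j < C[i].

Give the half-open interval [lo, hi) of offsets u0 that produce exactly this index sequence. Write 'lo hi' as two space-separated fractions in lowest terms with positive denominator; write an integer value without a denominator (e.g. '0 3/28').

C = [9/19, 16/19, 16/19, 18/19, 1]
j=0 picked index 0: u0 ∈ [0, 9/19)
j=1 picked index 0: u0 ∈ [-1/5, 26/95)
j=2 picked index 1: u0 ∈ [7/95, 42/95)
j=3 picked index 1: u0 ∈ [-12/95, 23/95)
j=4 picked index 3: u0 ∈ [4/95, 14/95)
intersection: [7/95, 14/95)

7/95 14/95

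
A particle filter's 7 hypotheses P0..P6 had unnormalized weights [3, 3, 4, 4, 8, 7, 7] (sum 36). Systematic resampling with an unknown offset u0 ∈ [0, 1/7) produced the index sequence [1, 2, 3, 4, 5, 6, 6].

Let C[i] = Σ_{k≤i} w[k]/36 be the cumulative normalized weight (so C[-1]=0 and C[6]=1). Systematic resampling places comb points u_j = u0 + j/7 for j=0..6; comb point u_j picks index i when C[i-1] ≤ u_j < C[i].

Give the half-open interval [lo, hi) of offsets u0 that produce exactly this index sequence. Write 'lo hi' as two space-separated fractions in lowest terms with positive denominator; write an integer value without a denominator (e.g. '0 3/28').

C = [1/12, 1/6, 5/18, 7/18, 11/18, 29/36, 1]
j=0 picked index 1: u0 ∈ [1/12, 1/6)
j=1 picked index 2: u0 ∈ [1/42, 17/126)
j=2 picked index 3: u0 ∈ [-1/126, 13/126)
j=3 picked index 4: u0 ∈ [-5/126, 23/126)
j=4 picked index 5: u0 ∈ [5/126, 59/252)
j=5 picked index 6: u0 ∈ [23/252, 2/7)
j=6 picked index 6: u0 ∈ [-13/252, 1/7)
intersection: [23/252, 13/126)

23/252 13/126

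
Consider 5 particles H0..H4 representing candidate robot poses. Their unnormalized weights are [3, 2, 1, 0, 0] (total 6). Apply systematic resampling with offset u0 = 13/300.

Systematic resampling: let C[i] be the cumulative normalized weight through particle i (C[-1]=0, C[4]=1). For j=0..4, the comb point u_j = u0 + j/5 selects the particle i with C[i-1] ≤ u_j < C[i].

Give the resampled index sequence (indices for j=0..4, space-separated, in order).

C = [1/2, 5/6, 1, 1, 1]
j=0: u_0=13/300 ∈ [0, 1/2) → index 0
j=1: u_1=73/300 ∈ [0, 1/2) → index 0
j=2: u_2=133/300 ∈ [0, 1/2) → index 0
j=3: u_3=193/300 ∈ [1/2, 5/6) → index 1
j=4: u_4=253/300 ∈ [5/6, 1) → index 2

0 0 0 1 2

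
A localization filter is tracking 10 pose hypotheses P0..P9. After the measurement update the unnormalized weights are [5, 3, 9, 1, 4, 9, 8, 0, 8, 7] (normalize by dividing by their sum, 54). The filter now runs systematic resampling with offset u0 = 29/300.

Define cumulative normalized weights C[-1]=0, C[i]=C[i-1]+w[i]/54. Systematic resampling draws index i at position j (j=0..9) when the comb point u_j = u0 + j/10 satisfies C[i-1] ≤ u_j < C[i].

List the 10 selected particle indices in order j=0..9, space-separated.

1 2 2 4 5 6 6 8 9 9

C = [5/54, 4/27, 17/54, 1/3, 11/27, 31/54, 13/18, 13/18, 47/54, 1]
j=0: u_0=29/300 ∈ [5/54, 4/27) → index 1
j=1: u_1=59/300 ∈ [4/27, 17/54) → index 2
j=2: u_2=89/300 ∈ [4/27, 17/54) → index 2
j=3: u_3=119/300 ∈ [1/3, 11/27) → index 4
j=4: u_4=149/300 ∈ [11/27, 31/54) → index 5
j=5: u_5=179/300 ∈ [31/54, 13/18) → index 6
j=6: u_6=209/300 ∈ [31/54, 13/18) → index 6
j=7: u_7=239/300 ∈ [13/18, 47/54) → index 8
j=8: u_8=269/300 ∈ [47/54, 1) → index 9
j=9: u_9=299/300 ∈ [47/54, 1) → index 9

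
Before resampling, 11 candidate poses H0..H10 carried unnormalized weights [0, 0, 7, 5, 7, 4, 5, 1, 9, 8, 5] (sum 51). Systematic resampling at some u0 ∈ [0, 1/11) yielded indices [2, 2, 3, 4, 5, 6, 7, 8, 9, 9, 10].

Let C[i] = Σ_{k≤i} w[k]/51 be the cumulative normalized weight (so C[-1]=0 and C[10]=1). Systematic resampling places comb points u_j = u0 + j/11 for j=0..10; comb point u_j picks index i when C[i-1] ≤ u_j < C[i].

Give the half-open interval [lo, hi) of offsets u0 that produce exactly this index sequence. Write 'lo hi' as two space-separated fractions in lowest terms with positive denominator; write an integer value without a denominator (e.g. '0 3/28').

C = [0, 0, 7/51, 4/17, 19/51, 23/51, 28/51, 29/51, 38/51, 46/51, 1]
j=0 picked index 2: u0 ∈ [0, 7/51)
j=1 picked index 2: u0 ∈ [-1/11, 26/561)
j=2 picked index 3: u0 ∈ [-25/561, 10/187)
j=3 picked index 4: u0 ∈ [-7/187, 56/561)
j=4 picked index 5: u0 ∈ [5/561, 49/561)
j=5 picked index 6: u0 ∈ [-2/561, 53/561)
j=6 picked index 7: u0 ∈ [2/561, 13/561)
j=7 picked index 8: u0 ∈ [-38/561, 61/561)
j=8 picked index 9: u0 ∈ [10/561, 98/561)
j=9 picked index 9: u0 ∈ [-41/561, 47/561)
j=10 picked index 10: u0 ∈ [-4/561, 1/11)
intersection: [10/561, 13/561)

10/561 13/561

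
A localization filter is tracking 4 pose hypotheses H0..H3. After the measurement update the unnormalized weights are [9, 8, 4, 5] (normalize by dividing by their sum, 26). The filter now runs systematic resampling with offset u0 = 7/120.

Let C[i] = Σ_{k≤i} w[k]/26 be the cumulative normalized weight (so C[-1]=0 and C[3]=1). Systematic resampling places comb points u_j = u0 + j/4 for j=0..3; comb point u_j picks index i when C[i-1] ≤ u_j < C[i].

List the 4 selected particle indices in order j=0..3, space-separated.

0 0 1 3

C = [9/26, 17/26, 21/26, 1]
j=0: u_0=7/120 ∈ [0, 9/26) → index 0
j=1: u_1=37/120 ∈ [0, 9/26) → index 0
j=2: u_2=67/120 ∈ [9/26, 17/26) → index 1
j=3: u_3=97/120 ∈ [21/26, 1) → index 3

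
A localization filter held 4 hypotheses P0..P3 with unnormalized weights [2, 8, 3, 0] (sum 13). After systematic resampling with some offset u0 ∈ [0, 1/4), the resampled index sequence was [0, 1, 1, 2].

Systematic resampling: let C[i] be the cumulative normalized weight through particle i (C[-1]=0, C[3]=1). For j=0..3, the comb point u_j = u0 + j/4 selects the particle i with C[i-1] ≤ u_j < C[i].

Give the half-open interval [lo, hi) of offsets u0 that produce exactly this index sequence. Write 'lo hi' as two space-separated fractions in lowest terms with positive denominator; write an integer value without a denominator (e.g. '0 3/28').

C = [2/13, 10/13, 1, 1]
j=0 picked index 0: u0 ∈ [0, 2/13)
j=1 picked index 1: u0 ∈ [-5/52, 27/52)
j=2 picked index 1: u0 ∈ [-9/26, 7/26)
j=3 picked index 2: u0 ∈ [1/52, 1/4)
intersection: [1/52, 2/13)

1/52 2/13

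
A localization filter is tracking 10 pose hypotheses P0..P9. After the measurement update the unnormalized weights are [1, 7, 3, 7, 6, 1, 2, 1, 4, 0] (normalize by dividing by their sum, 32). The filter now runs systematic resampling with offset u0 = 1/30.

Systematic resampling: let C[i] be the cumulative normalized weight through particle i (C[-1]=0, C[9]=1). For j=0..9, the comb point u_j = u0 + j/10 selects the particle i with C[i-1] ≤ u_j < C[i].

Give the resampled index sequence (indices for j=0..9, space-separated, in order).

C = [1/32, 1/4, 11/32, 9/16, 3/4, 25/32, 27/32, 7/8, 1, 1]
j=0: u_0=1/30 ∈ [1/32, 1/4) → index 1
j=1: u_1=2/15 ∈ [1/32, 1/4) → index 1
j=2: u_2=7/30 ∈ [1/32, 1/4) → index 1
j=3: u_3=1/3 ∈ [1/4, 11/32) → index 2
j=4: u_4=13/30 ∈ [11/32, 9/16) → index 3
j=5: u_5=8/15 ∈ [11/32, 9/16) → index 3
j=6: u_6=19/30 ∈ [9/16, 3/4) → index 4
j=7: u_7=11/15 ∈ [9/16, 3/4) → index 4
j=8: u_8=5/6 ∈ [25/32, 27/32) → index 6
j=9: u_9=14/15 ∈ [7/8, 1) → index 8

1 1 1 2 3 3 4 4 6 8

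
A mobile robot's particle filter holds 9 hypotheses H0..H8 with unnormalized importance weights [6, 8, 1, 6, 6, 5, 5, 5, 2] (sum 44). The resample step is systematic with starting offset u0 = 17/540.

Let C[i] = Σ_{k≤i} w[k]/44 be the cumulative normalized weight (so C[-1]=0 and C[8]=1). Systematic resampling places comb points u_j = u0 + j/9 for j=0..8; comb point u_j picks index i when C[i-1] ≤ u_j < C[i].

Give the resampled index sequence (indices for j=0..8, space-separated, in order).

C = [3/22, 7/22, 15/44, 21/44, 27/44, 8/11, 37/44, 21/22, 1]
j=0: u_0=17/540 ∈ [0, 3/22) → index 0
j=1: u_1=77/540 ∈ [3/22, 7/22) → index 1
j=2: u_2=137/540 ∈ [3/22, 7/22) → index 1
j=3: u_3=197/540 ∈ [15/44, 21/44) → index 3
j=4: u_4=257/540 ∈ [15/44, 21/44) → index 3
j=5: u_5=317/540 ∈ [21/44, 27/44) → index 4
j=6: u_6=377/540 ∈ [27/44, 8/11) → index 5
j=7: u_7=437/540 ∈ [8/11, 37/44) → index 6
j=8: u_8=497/540 ∈ [37/44, 21/22) → index 7

0 1 1 3 3 4 5 6 7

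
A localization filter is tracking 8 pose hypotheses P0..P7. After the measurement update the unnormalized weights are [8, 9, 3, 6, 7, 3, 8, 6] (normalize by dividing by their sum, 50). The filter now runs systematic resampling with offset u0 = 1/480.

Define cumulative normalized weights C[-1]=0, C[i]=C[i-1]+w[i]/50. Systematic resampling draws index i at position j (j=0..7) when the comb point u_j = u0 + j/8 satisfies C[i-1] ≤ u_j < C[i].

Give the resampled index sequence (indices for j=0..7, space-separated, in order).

C = [4/25, 17/50, 2/5, 13/25, 33/50, 18/25, 22/25, 1]
j=0: u_0=1/480 ∈ [0, 4/25) → index 0
j=1: u_1=61/480 ∈ [0, 4/25) → index 0
j=2: u_2=121/480 ∈ [4/25, 17/50) → index 1
j=3: u_3=181/480 ∈ [17/50, 2/5) → index 2
j=4: u_4=241/480 ∈ [2/5, 13/25) → index 3
j=5: u_5=301/480 ∈ [13/25, 33/50) → index 4
j=6: u_6=361/480 ∈ [18/25, 22/25) → index 6
j=7: u_7=421/480 ∈ [18/25, 22/25) → index 6

0 0 1 2 3 4 6 6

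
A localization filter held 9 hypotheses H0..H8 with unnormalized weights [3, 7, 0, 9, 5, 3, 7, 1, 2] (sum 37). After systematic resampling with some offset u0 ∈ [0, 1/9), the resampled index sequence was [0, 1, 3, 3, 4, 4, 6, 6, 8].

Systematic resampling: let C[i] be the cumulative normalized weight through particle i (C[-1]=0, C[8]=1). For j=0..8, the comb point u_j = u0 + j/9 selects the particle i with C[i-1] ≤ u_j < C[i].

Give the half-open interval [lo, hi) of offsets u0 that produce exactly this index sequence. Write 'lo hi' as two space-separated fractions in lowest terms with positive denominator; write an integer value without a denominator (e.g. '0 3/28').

23/333 3/37

C = [3/37, 10/37, 10/37, 19/37, 24/37, 27/37, 34/37, 35/37, 1]
j=0 picked index 0: u0 ∈ [0, 3/37)
j=1 picked index 1: u0 ∈ [-10/333, 53/333)
j=2 picked index 3: u0 ∈ [16/333, 97/333)
j=3 picked index 3: u0 ∈ [-7/111, 20/111)
j=4 picked index 4: u0 ∈ [23/333, 68/333)
j=5 picked index 4: u0 ∈ [-14/333, 31/333)
j=6 picked index 6: u0 ∈ [7/111, 28/111)
j=7 picked index 6: u0 ∈ [-16/333, 47/333)
j=8 picked index 8: u0 ∈ [19/333, 1/9)
intersection: [23/333, 3/37)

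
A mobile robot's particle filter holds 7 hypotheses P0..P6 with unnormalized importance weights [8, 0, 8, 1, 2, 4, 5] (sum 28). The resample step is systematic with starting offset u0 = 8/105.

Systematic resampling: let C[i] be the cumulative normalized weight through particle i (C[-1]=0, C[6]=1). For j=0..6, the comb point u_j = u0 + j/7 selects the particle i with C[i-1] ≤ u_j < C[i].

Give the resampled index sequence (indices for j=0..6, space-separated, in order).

C = [2/7, 2/7, 4/7, 17/28, 19/28, 23/28, 1]
j=0: u_0=8/105 ∈ [0, 2/7) → index 0
j=1: u_1=23/105 ∈ [0, 2/7) → index 0
j=2: u_2=38/105 ∈ [2/7, 4/7) → index 2
j=3: u_3=53/105 ∈ [2/7, 4/7) → index 2
j=4: u_4=68/105 ∈ [17/28, 19/28) → index 4
j=5: u_5=83/105 ∈ [19/28, 23/28) → index 5
j=6: u_6=14/15 ∈ [23/28, 1) → index 6

0 0 2 2 4 5 6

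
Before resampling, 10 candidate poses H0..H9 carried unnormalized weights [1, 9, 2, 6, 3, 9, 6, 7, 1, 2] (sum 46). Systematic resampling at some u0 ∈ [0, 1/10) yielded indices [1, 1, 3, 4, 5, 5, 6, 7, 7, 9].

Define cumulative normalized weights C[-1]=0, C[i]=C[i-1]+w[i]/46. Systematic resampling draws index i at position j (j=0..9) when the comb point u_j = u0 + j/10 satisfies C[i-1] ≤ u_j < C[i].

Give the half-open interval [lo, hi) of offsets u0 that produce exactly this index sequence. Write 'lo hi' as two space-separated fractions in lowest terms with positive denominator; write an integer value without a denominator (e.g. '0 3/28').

21/230 1/10

C = [1/46, 5/23, 6/23, 9/23, 21/46, 15/23, 18/23, 43/46, 22/23, 1]
j=0 picked index 1: u0 ∈ [1/46, 5/23)
j=1 picked index 1: u0 ∈ [-9/115, 27/230)
j=2 picked index 3: u0 ∈ [7/115, 22/115)
j=3 picked index 4: u0 ∈ [21/230, 18/115)
j=4 picked index 5: u0 ∈ [13/230, 29/115)
j=5 picked index 5: u0 ∈ [-1/23, 7/46)
j=6 picked index 6: u0 ∈ [6/115, 21/115)
j=7 picked index 7: u0 ∈ [19/230, 27/115)
j=8 picked index 7: u0 ∈ [-2/115, 31/230)
j=9 picked index 9: u0 ∈ [13/230, 1/10)
intersection: [21/230, 1/10)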